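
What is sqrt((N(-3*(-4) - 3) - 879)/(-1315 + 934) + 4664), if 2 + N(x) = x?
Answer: 8*sqrt(10583799)/381 ≈ 68.310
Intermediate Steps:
N(x) = -2 + x
sqrt((N(-3*(-4) - 3) - 879)/(-1315 + 934) + 4664) = sqrt(((-2 + (-3*(-4) - 3)) - 879)/(-1315 + 934) + 4664) = sqrt(((-2 + (12 - 3)) - 879)/(-381) + 4664) = sqrt(((-2 + 9) - 879)*(-1/381) + 4664) = sqrt((7 - 879)*(-1/381) + 4664) = sqrt(-872*(-1/381) + 4664) = sqrt(872/381 + 4664) = sqrt(1777856/381) = 8*sqrt(10583799)/381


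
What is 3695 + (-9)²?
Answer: 3776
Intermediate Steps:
3695 + (-9)² = 3695 + 81 = 3776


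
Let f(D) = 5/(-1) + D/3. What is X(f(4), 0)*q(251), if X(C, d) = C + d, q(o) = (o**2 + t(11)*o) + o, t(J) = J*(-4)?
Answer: -574288/3 ≈ -1.9143e+5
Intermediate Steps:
f(D) = -5 + D/3 (f(D) = 5*(-1) + D*(1/3) = -5 + D/3)
t(J) = -4*J
q(o) = o**2 - 43*o (q(o) = (o**2 + (-4*11)*o) + o = (o**2 - 44*o) + o = o**2 - 43*o)
X(f(4), 0)*q(251) = ((-5 + (1/3)*4) + 0)*(251*(-43 + 251)) = ((-5 + 4/3) + 0)*(251*208) = (-11/3 + 0)*52208 = -11/3*52208 = -574288/3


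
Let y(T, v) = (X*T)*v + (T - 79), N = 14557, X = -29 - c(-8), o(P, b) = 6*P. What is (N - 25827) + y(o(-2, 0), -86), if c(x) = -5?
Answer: -36129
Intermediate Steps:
X = -24 (X = -29 - 1*(-5) = -29 + 5 = -24)
y(T, v) = -79 + T - 24*T*v (y(T, v) = (-24*T)*v + (T - 79) = -24*T*v + (-79 + T) = -79 + T - 24*T*v)
(N - 25827) + y(o(-2, 0), -86) = (14557 - 25827) + (-79 + 6*(-2) - 24*6*(-2)*(-86)) = -11270 + (-79 - 12 - 24*(-12)*(-86)) = -11270 + (-79 - 12 - 24768) = -11270 - 24859 = -36129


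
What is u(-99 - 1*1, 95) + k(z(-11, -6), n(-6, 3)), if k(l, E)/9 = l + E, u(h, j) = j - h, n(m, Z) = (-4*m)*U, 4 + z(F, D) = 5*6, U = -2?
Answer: -3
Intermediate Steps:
z(F, D) = 26 (z(F, D) = -4 + 5*6 = -4 + 30 = 26)
n(m, Z) = 8*m (n(m, Z) = -4*m*(-2) = 8*m)
k(l, E) = 9*E + 9*l (k(l, E) = 9*(l + E) = 9*(E + l) = 9*E + 9*l)
u(-99 - 1*1, 95) + k(z(-11, -6), n(-6, 3)) = (95 - (-99 - 1*1)) + (9*(8*(-6)) + 9*26) = (95 - (-99 - 1)) + (9*(-48) + 234) = (95 - 1*(-100)) + (-432 + 234) = (95 + 100) - 198 = 195 - 198 = -3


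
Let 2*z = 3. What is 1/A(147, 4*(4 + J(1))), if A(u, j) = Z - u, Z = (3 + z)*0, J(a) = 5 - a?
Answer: -1/147 ≈ -0.0068027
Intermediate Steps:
z = 3/2 (z = (½)*3 = 3/2 ≈ 1.5000)
Z = 0 (Z = (3 + 3/2)*0 = (9/2)*0 = 0)
A(u, j) = -u (A(u, j) = 0 - u = -u)
1/A(147, 4*(4 + J(1))) = 1/(-1*147) = 1/(-147) = -1/147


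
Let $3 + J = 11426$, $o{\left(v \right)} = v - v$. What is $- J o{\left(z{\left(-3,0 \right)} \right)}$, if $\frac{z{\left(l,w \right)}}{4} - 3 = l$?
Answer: $0$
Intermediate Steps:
$z{\left(l,w \right)} = 12 + 4 l$
$o{\left(v \right)} = 0$
$J = 11423$ ($J = -3 + 11426 = 11423$)
$- J o{\left(z{\left(-3,0 \right)} \right)} = \left(-1\right) 11423 \cdot 0 = \left(-11423\right) 0 = 0$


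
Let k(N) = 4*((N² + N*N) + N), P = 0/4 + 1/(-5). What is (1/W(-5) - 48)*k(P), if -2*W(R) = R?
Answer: 2856/125 ≈ 22.848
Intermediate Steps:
W(R) = -R/2
P = -⅕ (P = 0*(¼) + 1*(-⅕) = 0 - ⅕ = -⅕ ≈ -0.20000)
k(N) = 4*N + 8*N² (k(N) = 4*((N² + N²) + N) = 4*(2*N² + N) = 4*(N + 2*N²) = 4*N + 8*N²)
(1/W(-5) - 48)*k(P) = (1/(-½*(-5)) - 48)*(4*(-⅕)*(1 + 2*(-⅕))) = (1/(5/2) - 48)*(4*(-⅕)*(1 - ⅖)) = (⅖ - 48)*(4*(-⅕)*(⅗)) = -238/5*(-12/25) = 2856/125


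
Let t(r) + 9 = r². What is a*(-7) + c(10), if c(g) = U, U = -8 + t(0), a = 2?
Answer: -31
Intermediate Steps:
t(r) = -9 + r²
U = -17 (U = -8 + (-9 + 0²) = -8 + (-9 + 0) = -8 - 9 = -17)
c(g) = -17
a*(-7) + c(10) = 2*(-7) - 17 = -14 - 17 = -31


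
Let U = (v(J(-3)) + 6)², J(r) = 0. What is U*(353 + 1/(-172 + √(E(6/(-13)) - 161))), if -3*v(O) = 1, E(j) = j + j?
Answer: 39449021645/3480273 - 289*I*√27365/3480273 ≈ 11335.0 - 0.013737*I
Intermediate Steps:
E(j) = 2*j
v(O) = -⅓ (v(O) = -⅓*1 = -⅓)
U = 289/9 (U = (-⅓ + 6)² = (17/3)² = 289/9 ≈ 32.111)
U*(353 + 1/(-172 + √(E(6/(-13)) - 161))) = 289*(353 + 1/(-172 + √(2*(6/(-13)) - 161)))/9 = 289*(353 + 1/(-172 + √(2*(6*(-1/13)) - 161)))/9 = 289*(353 + 1/(-172 + √(2*(-6/13) - 161)))/9 = 289*(353 + 1/(-172 + √(-12/13 - 161)))/9 = 289*(353 + 1/(-172 + √(-2105/13)))/9 = 289*(353 + 1/(-172 + I*√27365/13))/9 = 102017/9 + 289/(9*(-172 + I*√27365/13))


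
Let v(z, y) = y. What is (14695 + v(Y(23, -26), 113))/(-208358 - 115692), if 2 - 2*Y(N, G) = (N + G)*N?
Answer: -7404/162025 ≈ -0.045697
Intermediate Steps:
Y(N, G) = 1 - N*(G + N)/2 (Y(N, G) = 1 - (N + G)*N/2 = 1 - (G + N)*N/2 = 1 - N*(G + N)/2)
(14695 + v(Y(23, -26), 113))/(-208358 - 115692) = (14695 + 113)/(-208358 - 115692) = 14808/(-324050) = 14808*(-1/324050) = -7404/162025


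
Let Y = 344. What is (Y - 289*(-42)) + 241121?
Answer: 253603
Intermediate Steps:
(Y - 289*(-42)) + 241121 = (344 - 289*(-42)) + 241121 = (344 + 12138) + 241121 = 12482 + 241121 = 253603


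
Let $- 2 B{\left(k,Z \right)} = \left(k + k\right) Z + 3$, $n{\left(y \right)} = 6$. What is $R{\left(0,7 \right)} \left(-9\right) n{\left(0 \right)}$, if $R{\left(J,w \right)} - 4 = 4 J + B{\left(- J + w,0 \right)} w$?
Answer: $351$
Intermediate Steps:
$B{\left(k,Z \right)} = - \frac{3}{2} - Z k$ ($B{\left(k,Z \right)} = - \frac{\left(k + k\right) Z + 3}{2} = - \frac{2 k Z + 3}{2} = - \frac{2 Z k + 3}{2} = - \frac{3 + 2 Z k}{2} = - \frac{3}{2} - Z k$)
$R{\left(J,w \right)} = 4 + 4 J - \frac{3 w}{2}$ ($R{\left(J,w \right)} = 4 + \left(4 J + \left(- \frac{3}{2} - 0 \left(- J + w\right)\right) w\right) = 4 + \left(4 J + \left(- \frac{3}{2} - 0 \left(w - J\right)\right) w\right) = 4 + \left(4 J + \left(- \frac{3}{2} + 0\right) w\right) = 4 + \left(4 J - \frac{3 w}{2}\right) = 4 + 4 J - \frac{3 w}{2}$)
$R{\left(0,7 \right)} \left(-9\right) n{\left(0 \right)} = \left(4 + 4 \cdot 0 - \frac{21}{2}\right) \left(-9\right) 6 = \left(4 + 0 - \frac{21}{2}\right) \left(-9\right) 6 = \left(- \frac{13}{2}\right) \left(-9\right) 6 = \frac{117}{2} \cdot 6 = 351$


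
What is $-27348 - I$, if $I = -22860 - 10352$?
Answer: $5864$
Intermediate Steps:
$I = -33212$
$-27348 - I = -27348 - -33212 = -27348 + 33212 = 5864$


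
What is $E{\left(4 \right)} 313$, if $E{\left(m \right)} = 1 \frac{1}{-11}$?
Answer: $- \frac{313}{11} \approx -28.455$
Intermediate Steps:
$E{\left(m \right)} = - \frac{1}{11}$ ($E{\left(m \right)} = 1 \left(- \frac{1}{11}\right) = - \frac{1}{11}$)
$E{\left(4 \right)} 313 = \left(- \frac{1}{11}\right) 313 = - \frac{313}{11}$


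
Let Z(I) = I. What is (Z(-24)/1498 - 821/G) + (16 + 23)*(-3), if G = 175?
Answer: -2278972/18725 ≈ -121.71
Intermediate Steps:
(Z(-24)/1498 - 821/G) + (16 + 23)*(-3) = (-24/1498 - 821/175) + (16 + 23)*(-3) = (-24*1/1498 - 821*1/175) + 39*(-3) = (-12/749 - 821/175) - 117 = -88147/18725 - 117 = -2278972/18725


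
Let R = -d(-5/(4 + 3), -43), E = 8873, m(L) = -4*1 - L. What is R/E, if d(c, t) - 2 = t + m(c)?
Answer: 310/62111 ≈ 0.0049911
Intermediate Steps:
m(L) = -4 - L
d(c, t) = -2 + t - c (d(c, t) = 2 + (t + (-4 - c)) = 2 + (-4 + t - c) = -2 + t - c)
R = 310/7 (R = -(-2 - 43 - (-5)/(4 + 3)) = -(-2 - 43 - (-5)/7) = -(-2 - 43 - 1*(-5/7)) = -(-2 - 43 + 5/7) = -1*(-310/7) = 310/7 ≈ 44.286)
R/E = (310/7)/8873 = (310/7)*(1/8873) = 310/62111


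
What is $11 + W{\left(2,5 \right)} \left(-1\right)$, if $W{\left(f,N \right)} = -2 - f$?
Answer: $15$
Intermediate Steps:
$11 + W{\left(2,5 \right)} \left(-1\right) = 11 + \left(-2 - 2\right) \left(-1\right) = 11 - -4 = 11 + 4 = 15$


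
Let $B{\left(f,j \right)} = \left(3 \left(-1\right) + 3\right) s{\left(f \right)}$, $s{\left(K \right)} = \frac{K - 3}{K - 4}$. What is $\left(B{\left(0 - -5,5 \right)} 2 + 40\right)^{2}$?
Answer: $1600$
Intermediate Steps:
$s{\left(K \right)} = \frac{-3 + K}{-4 + K}$
$B{\left(f,j \right)} = 0$ ($B{\left(f,j \right)} = \left(3 \left(-1\right) + 3\right) \frac{-3 + f}{-4 + f} = \left(-3 + 3\right) \frac{-3 + f}{-4 + f} = 0 \frac{-3 + f}{-4 + f} = 0$)
$\left(B{\left(0 - -5,5 \right)} 2 + 40\right)^{2} = \left(0 \cdot 2 + 40\right)^{2} = \left(0 + 40\right)^{2} = 40^{2} = 1600$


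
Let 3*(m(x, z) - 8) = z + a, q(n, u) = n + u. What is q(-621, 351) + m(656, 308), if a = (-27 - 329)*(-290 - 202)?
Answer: 174674/3 ≈ 58225.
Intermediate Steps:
a = 175152 (a = -356*(-492) = 175152)
m(x, z) = 58392 + z/3 (m(x, z) = 8 + (z + 175152)/3 = 8 + (175152 + z)/3 = 8 + (58384 + z/3) = 58392 + z/3)
q(-621, 351) + m(656, 308) = (-621 + 351) + (58392 + (⅓)*308) = -270 + (58392 + 308/3) = -270 + 175484/3 = 174674/3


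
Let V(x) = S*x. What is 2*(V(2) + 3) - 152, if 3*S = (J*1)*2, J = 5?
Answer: -398/3 ≈ -132.67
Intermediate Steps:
S = 10/3 (S = ((5*1)*2)/3 = (5*2)/3 = (⅓)*10 = 10/3 ≈ 3.3333)
V(x) = 10*x/3
2*(V(2) + 3) - 152 = 2*((10/3)*2 + 3) - 152 = 2*(20/3 + 3) - 152 = 2*(29/3) - 152 = 58/3 - 152 = -398/3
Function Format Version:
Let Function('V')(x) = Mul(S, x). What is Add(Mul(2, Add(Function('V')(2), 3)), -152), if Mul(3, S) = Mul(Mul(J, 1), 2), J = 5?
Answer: Rational(-398, 3) ≈ -132.67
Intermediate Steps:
S = Rational(10, 3) (S = Mul(Rational(1, 3), Mul(Mul(5, 1), 2)) = Mul(Rational(1, 3), Mul(5, 2)) = Mul(Rational(1, 3), 10) = Rational(10, 3) ≈ 3.3333)
Function('V')(x) = Mul(Rational(10, 3), x)
Add(Mul(2, Add(Function('V')(2), 3)), -152) = Add(Mul(2, Add(Mul(Rational(10, 3), 2), 3)), -152) = Add(Mul(2, Add(Rational(20, 3), 3)), -152) = Add(Mul(2, Rational(29, 3)), -152) = Add(Rational(58, 3), -152) = Rational(-398, 3)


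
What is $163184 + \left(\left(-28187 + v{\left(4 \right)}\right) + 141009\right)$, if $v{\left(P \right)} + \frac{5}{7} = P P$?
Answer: $\frac{1932149}{7} \approx 2.7602 \cdot 10^{5}$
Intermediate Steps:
$v{\left(P \right)} = - \frac{5}{7} + P^{2}$ ($v{\left(P \right)} = - \frac{5}{7} + P P = - \frac{5}{7} + P^{2}$)
$163184 + \left(\left(-28187 + v{\left(4 \right)}\right) + 141009\right) = 163184 + \left(\left(-28187 - \left(\frac{5}{7} - 4^{2}\right)\right) + 141009\right) = 163184 + \left(\left(-28187 + \left(- \frac{5}{7} + 16\right)\right) + 141009\right) = 163184 + \left(\left(-28187 + \frac{107}{7}\right) + 141009\right) = 163184 + \left(- \frac{197202}{7} + 141009\right) = 163184 + \frac{789861}{7} = \frac{1932149}{7}$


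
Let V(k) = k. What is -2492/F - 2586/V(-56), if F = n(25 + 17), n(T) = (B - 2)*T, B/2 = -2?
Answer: 14129/252 ≈ 56.067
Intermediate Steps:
B = -4 (B = 2*(-2) = -4)
n(T) = -6*T (n(T) = (-4 - 2)*T = -6*T)
F = -252 (F = -6*(25 + 17) = -6*42 = -252)
-2492/F - 2586/V(-56) = -2492/(-252) - 2586/(-56) = -2492*(-1/252) - 2586*(-1/56) = 89/9 + 1293/28 = 14129/252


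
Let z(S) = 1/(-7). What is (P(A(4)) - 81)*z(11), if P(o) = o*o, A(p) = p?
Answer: 65/7 ≈ 9.2857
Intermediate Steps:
P(o) = o²
z(S) = -⅐
(P(A(4)) - 81)*z(11) = (4² - 81)*(-⅐) = (16 - 81)*(-⅐) = -65*(-⅐) = 65/7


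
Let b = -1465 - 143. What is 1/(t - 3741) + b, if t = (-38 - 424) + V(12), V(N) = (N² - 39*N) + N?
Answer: -7260121/4515 ≈ -1608.0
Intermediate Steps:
V(N) = N² - 38*N
t = -774 (t = (-38 - 424) + 12*(-38 + 12) = -462 + 12*(-26) = -462 - 312 = -774)
b = -1608
1/(t - 3741) + b = 1/(-774 - 3741) - 1608 = 1/(-4515) - 1608 = -1/4515 - 1608 = -7260121/4515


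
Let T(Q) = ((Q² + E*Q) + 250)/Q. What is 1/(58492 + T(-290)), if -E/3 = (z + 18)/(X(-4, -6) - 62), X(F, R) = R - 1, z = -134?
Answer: 667/38816795 ≈ 1.7183e-5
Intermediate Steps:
X(F, R) = -1 + R
E = -116/23 (E = -3*(-134 + 18)/((-1 - 6) - 62) = -(-348)/(-7 - 62) = -(-348)/(-69) = -(-348)*(-1)/69 = -3*116/69 = -116/23 ≈ -5.0435)
T(Q) = (250 + Q² - 116*Q/23)/Q (T(Q) = ((Q² - 116*Q/23) + 250)/Q = (250 + Q² - 116*Q/23)/Q)
1/(58492 + T(-290)) = 1/(58492 + (-116/23 - 290 + 250/(-290))) = 1/(58492 + (-116/23 - 290 + 250*(-1/290))) = 1/(58492 + (-116/23 - 290 - 25/29)) = 1/(58492 - 197369/667) = 1/(38816795/667) = 667/38816795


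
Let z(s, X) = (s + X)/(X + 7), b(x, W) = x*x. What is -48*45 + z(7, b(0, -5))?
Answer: -2159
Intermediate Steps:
b(x, W) = x²
z(s, X) = (X + s)/(7 + X)
-48*45 + z(7, b(0, -5)) = -48*45 + (0² + 7)/(7 + 0²) = -2160 + (0 + 7)/(7 + 0) = -2160 + 7/7 = -2160 + (⅐)*7 = -2160 + 1 = -2159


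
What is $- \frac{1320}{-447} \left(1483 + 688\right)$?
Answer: $\frac{955240}{149} \approx 6411.0$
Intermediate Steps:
$- \frac{1320}{-447} \left(1483 + 688\right) = \left(-1320\right) \left(- \frac{1}{447}\right) 2171 = \frac{440}{149} \cdot 2171 = \frac{955240}{149}$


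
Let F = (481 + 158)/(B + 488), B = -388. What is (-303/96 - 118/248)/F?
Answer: -30025/52824 ≈ -0.56840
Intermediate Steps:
F = 639/100 (F = (481 + 158)/(-388 + 488) = 639/100 ≈ 6.3900)
(-303/96 - 118/248)/F = (-303/96 - 118/248)/(639/100) = (-303*1/96 - 118*1/248)*(100/639) = (-101/32 - 59/124)*(100/639) = -3603/992*100/639 = -30025/52824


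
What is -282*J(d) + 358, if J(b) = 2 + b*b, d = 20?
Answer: -113006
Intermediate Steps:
J(b) = 2 + b²
-282*J(d) + 358 = -282*(2 + 20²) + 358 = -282*(2 + 400) + 358 = -282*402 + 358 = -113364 + 358 = -113006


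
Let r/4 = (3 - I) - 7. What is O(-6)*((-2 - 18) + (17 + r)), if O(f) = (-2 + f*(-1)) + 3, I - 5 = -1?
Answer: -245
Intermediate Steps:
I = 4 (I = 5 - 1 = 4)
r = -32 (r = 4*((3 - 1*4) - 7) = 4*((3 - 4) - 7) = 4*(-1 - 7) = 4*(-8) = -32)
O(f) = 1 - f (O(f) = (-2 - f) + 3 = 1 - f)
O(-6)*((-2 - 18) + (17 + r)) = (1 - 1*(-6))*((-2 - 18) + (17 - 32)) = (1 + 6)*(-20 - 15) = 7*(-35) = -245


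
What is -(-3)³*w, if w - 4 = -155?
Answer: -4077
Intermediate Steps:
w = -151 (w = 4 - 155 = -151)
-(-3)³*w = -(-3)³*(-151) = -(-27)*(-151) = -1*4077 = -4077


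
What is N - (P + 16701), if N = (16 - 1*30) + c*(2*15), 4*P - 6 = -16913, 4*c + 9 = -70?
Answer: -52323/4 ≈ -13081.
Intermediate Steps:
c = -79/4 (c = -9/4 + (¼)*(-70) = -9/4 - 35/2 = -79/4 ≈ -19.750)
P = -16907/4 (P = 3/2 + (¼)*(-16913) = 3/2 - 16913/4 = -16907/4 ≈ -4226.8)
N = -1213/2 (N = (16 - 1*30) - 79*15/2 = (16 - 30) - 79/4*30 = -14 - 1185/2 = -1213/2 ≈ -606.50)
N - (P + 16701) = -1213/2 - (-16907/4 + 16701) = -1213/2 - 1*49897/4 = -1213/2 - 49897/4 = -52323/4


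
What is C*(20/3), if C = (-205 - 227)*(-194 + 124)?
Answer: 201600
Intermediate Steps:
C = 30240 (C = -432*(-70) = 30240)
C*(20/3) = 30240*(20/3) = 201600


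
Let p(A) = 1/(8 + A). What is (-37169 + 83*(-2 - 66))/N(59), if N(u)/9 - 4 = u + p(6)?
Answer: -66598/883 ≈ -75.422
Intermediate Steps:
N(u) = 513/14 + 9*u (N(u) = 36 + 9*(u + 1/(8 + 6)) = 36 + 9*(u + 1/14) = 36 + 9*(1/14 + u) = 36 + (9/14 + 9*u) = 513/14 + 9*u)
(-37169 + 83*(-2 - 66))/N(59) = (-37169 + 83*(-2 - 66))/(513/14 + 9*59) = (-37169 + 83*(-68))/(513/14 + 531) = (-37169 - 5644)/(7947/14) = -42813*14/7947 = -66598/883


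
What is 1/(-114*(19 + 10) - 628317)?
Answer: -1/631623 ≈ -1.5832e-6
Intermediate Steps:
1/(-114*(19 + 10) - 628317) = 1/(-114*29 - 628317) = 1/(-3306 - 628317) = 1/(-631623) = -1/631623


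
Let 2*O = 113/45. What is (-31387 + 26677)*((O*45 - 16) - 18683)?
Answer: 87806175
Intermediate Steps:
O = 113/90 (O = (113/45)/2 = (113*(1/45))/2 = (½)*(113/45) = 113/90 ≈ 1.2556)
(-31387 + 26677)*((O*45 - 16) - 18683) = (-31387 + 26677)*(((113/90)*45 - 16) - 18683) = -4710*((113/2 - 16) - 18683) = -4710*(81/2 - 18683) = -4710*(-37285/2) = 87806175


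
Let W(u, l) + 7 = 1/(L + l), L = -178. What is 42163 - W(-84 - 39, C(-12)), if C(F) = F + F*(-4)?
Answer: 5988141/142 ≈ 42170.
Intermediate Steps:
C(F) = -3*F (C(F) = F - 4*F = -3*F)
W(u, l) = -7 + 1/(-178 + l)
42163 - W(-84 - 39, C(-12)) = 42163 - (1247 - (-21)*(-12))/(-178 - 3*(-12)) = 42163 - (1247 - 7*36)/(-178 + 36) = 42163 - (1247 - 252)/(-142) = 42163 - (-1)*995/142 = 42163 - 1*(-995/142) = 42163 + 995/142 = 5988141/142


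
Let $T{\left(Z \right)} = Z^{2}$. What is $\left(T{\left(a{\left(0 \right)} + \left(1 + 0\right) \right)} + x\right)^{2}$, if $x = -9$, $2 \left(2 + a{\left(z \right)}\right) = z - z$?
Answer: $64$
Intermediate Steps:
$a{\left(z \right)} = -2$ ($a{\left(z \right)} = -2 + \frac{z - z}{2} = -2 + \frac{1}{2} \cdot 0 = -2 + 0 = -2$)
$\left(T{\left(a{\left(0 \right)} + \left(1 + 0\right) \right)} + x\right)^{2} = \left(\left(-2 + \left(1 + 0\right)\right)^{2} - 9\right)^{2} = \left(\left(-2 + 1\right)^{2} - 9\right)^{2} = \left(\left(-1\right)^{2} - 9\right)^{2} = \left(1 - 9\right)^{2} = \left(-8\right)^{2} = 64$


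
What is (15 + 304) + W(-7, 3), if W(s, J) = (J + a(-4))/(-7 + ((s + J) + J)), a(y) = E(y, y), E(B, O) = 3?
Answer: 1273/4 ≈ 318.25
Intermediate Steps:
a(y) = 3
W(s, J) = (3 + J)/(-7 + s + 2*J) (W(s, J) = (J + 3)/(-7 + ((s + J) + J)) = (3 + J)/(-7 + ((J + s) + J)) = (3 + J)/(-7 + (s + 2*J)) = (3 + J)/(-7 + s + 2*J))
(15 + 304) + W(-7, 3) = (15 + 304) + (3 + 3)/(-7 - 7 + 2*3) = 319 + 6/(-7 - 7 + 6) = 319 + 6/(-8) = 319 - ⅛*6 = 319 - ¾ = 1273/4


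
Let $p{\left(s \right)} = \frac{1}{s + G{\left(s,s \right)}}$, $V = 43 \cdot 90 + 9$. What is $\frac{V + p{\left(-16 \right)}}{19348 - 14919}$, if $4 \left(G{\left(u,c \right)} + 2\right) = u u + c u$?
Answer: $\frac{426691}{487190} \approx 0.87582$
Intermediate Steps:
$G{\left(u,c \right)} = -2 + \frac{u^{2}}{4} + \frac{c u}{4}$ ($G{\left(u,c \right)} = -2 + \frac{u u + c u}{4} = -2 + \frac{u^{2} + c u}{4} = -2 + \left(\frac{u^{2}}{4} + \frac{c u}{4}\right) = -2 + \frac{u^{2}}{4} + \frac{c u}{4}$)
$V = 3879$ ($V = 3870 + 9 = 3879$)
$p{\left(s \right)} = \frac{1}{-2 + s + \frac{s^{2}}{2}}$ ($p{\left(s \right)} = \frac{1}{s + \left(-2 + \frac{s^{2}}{4} + \frac{s s}{4}\right)} = \frac{1}{s + \left(-2 + \frac{s^{2}}{4} + \frac{s^{2}}{4}\right)} = \frac{1}{s + \left(-2 + \frac{s^{2}}{2}\right)} = \frac{1}{-2 + s + \frac{s^{2}}{2}}$)
$\frac{V + p{\left(-16 \right)}}{19348 - 14919} = \frac{3879 + \frac{2}{-4 + \left(-16\right)^{2} + 2 \left(-16\right)}}{19348 - 14919} = \frac{3879 + \frac{2}{-4 + 256 - 32}}{4429} = \left(3879 + \frac{2}{220}\right) \frac{1}{4429} = \left(3879 + 2 \cdot \frac{1}{220}\right) \frac{1}{4429} = \left(3879 + \frac{1}{110}\right) \frac{1}{4429} = \frac{426691}{110} \cdot \frac{1}{4429} = \frac{426691}{487190}$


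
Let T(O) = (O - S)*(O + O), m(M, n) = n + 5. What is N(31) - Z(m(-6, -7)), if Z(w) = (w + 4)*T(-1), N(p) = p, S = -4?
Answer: 43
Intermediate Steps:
m(M, n) = 5 + n
T(O) = 2*O*(4 + O) (T(O) = (O - 1*(-4))*(O + O) = (O + 4)*(2*O) = (4 + O)*(2*O) = 2*O*(4 + O))
Z(w) = -24 - 6*w (Z(w) = (w + 4)*(2*(-1)*(4 - 1)) = (4 + w)*(2*(-1)*3) = (4 + w)*(-6) = -24 - 6*w)
N(31) - Z(m(-6, -7)) = 31 - (-24 - 6*(5 - 7)) = 31 - (-24 - 6*(-2)) = 31 - (-24 + 12) = 31 - 1*(-12) = 31 + 12 = 43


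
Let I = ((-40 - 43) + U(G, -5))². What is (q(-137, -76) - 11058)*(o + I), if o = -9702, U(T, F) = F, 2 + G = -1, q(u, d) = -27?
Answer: 21704430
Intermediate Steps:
G = -3 (G = -2 - 1 = -3)
I = 7744 (I = ((-40 - 43) - 5)² = (-83 - 5)² = (-88)² = 7744)
(q(-137, -76) - 11058)*(o + I) = (-27 - 11058)*(-9702 + 7744) = -11085*(-1958) = 21704430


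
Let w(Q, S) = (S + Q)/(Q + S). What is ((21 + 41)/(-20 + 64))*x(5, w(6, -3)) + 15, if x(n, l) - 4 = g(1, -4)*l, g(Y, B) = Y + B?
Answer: 361/22 ≈ 16.409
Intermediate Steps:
g(Y, B) = B + Y
w(Q, S) = 1 (w(Q, S) = (Q + S)/(Q + S) = 1)
x(n, l) = 4 - 3*l (x(n, l) = 4 + (-4 + 1)*l = 4 - 3*l)
((21 + 41)/(-20 + 64))*x(5, w(6, -3)) + 15 = ((21 + 41)/(-20 + 64))*(4 - 3*1) + 15 = (62/44)*(4 - 3) + 15 = (62*(1/44))*1 + 15 = (31/22)*1 + 15 = 31/22 + 15 = 361/22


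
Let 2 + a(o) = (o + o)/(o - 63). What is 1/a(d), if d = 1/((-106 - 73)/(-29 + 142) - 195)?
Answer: -1399595/2798964 ≈ -0.50004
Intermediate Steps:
d = -113/22214 (d = 1/(-179/113 - 195) = 1/(-22214/113) = -113/22214 ≈ -0.0050869)
a(o) = -2 + 2*o/(-63 + o) (a(o) = -2 + (o + o)/(o - 63) = -2 + (2*o)/(-63 + o) = -2 + 2*o/(-63 + o))
1/a(d) = 1/(126/(-63 - 113/22214)) = 1/(126/(-1399595/22214)) = 1/(126*(-22214/1399595)) = 1/(-2798964/1399595) = -1399595/2798964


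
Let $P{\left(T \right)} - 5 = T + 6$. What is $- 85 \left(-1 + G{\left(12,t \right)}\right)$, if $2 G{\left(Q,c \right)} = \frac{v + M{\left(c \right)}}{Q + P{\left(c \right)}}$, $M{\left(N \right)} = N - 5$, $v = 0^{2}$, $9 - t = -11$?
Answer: $\frac{6035}{86} \approx 70.174$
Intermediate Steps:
$t = 20$ ($t = 9 - -11 = 9 + 11 = 20$)
$v = 0$
$M{\left(N \right)} = -5 + N$ ($M{\left(N \right)} = N - 5 = -5 + N$)
$P{\left(T \right)} = 11 + T$ ($P{\left(T \right)} = 5 + \left(T + 6\right) = 5 + \left(6 + T\right) = 11 + T$)
$G{\left(Q,c \right)} = \frac{-5 + c}{2 \left(11 + Q + c\right)}$ ($G{\left(Q,c \right)} = \frac{\left(0 + \left(-5 + c\right)\right) \frac{1}{Q + \left(11 + c\right)}}{2} = \frac{\left(-5 + c\right) \frac{1}{11 + Q + c}}{2} = \frac{\frac{1}{11 + Q + c} \left(-5 + c\right)}{2} = \frac{-5 + c}{2 \left(11 + Q + c\right)}$)
$- 85 \left(-1 + G{\left(12,t \right)}\right) = - 85 \left(-1 + \frac{-5 + 20}{2 \left(11 + 12 + 20\right)}\right) = - 85 \left(-1 + \frac{1}{2} \cdot \frac{1}{43} \cdot 15\right) = - 85 \left(-1 + \frac{15}{86}\right) = \left(-85\right) \left(- \frac{71}{86}\right) = \frac{6035}{86}$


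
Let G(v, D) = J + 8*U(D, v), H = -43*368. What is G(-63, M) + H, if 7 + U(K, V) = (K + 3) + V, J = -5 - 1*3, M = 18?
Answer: -16224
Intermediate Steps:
J = -8 (J = -5 - 3 = -8)
H = -15824
U(K, V) = -4 + K + V (U(K, V) = -7 + ((K + 3) + V) = -7 + ((3 + K) + V) = -7 + (3 + K + V) = -4 + K + V)
G(v, D) = -40 + 8*D + 8*v (G(v, D) = -8 + 8*(-4 + D + v) = -8 + (-32 + 8*D + 8*v) = -40 + 8*D + 8*v)
G(-63, M) + H = (-40 + 8*18 + 8*(-63)) - 15824 = (-40 + 144 - 504) - 15824 = -400 - 15824 = -16224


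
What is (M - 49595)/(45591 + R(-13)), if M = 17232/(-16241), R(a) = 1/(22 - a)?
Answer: -28192136945/25915536326 ≈ -1.0878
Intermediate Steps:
M = -17232/16241 (M = 17232*(-1/16241) = -17232/16241 ≈ -1.0610)
(M - 49595)/(45591 + R(-13)) = (-17232/16241 - 49595)/(45591 - 1/(-22 - 13)) = -805489627/(16241*(45591 - 1/(-35))) = -805489627/(16241*(45591 - 1*(-1/35))) = -805489627/(16241*(45591 + 1/35)) = -805489627/(16241*1595686/35) = -805489627/16241*35/1595686 = -28192136945/25915536326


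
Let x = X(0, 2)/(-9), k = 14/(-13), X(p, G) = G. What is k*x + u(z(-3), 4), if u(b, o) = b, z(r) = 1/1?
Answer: 145/117 ≈ 1.2393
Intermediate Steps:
z(r) = 1
k = -14/13 (k = 14*(-1/13) = -14/13 ≈ -1.0769)
x = -2/9 (x = 2/(-9) = 2*(-⅑) = -2/9 ≈ -0.22222)
k*x + u(z(-3), 4) = -14/13*(-2/9) + 1 = 28/117 + 1 = 145/117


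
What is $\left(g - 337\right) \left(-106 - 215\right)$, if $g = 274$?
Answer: $20223$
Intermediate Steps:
$\left(g - 337\right) \left(-106 - 215\right) = \left(274 - 337\right) \left(-106 - 215\right) = \left(-63\right) \left(-321\right) = 20223$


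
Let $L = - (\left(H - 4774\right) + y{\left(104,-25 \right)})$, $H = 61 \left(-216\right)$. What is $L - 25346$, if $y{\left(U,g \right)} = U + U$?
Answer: $-7604$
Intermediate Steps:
$y{\left(U,g \right)} = 2 U$
$H = -13176$
$L = 17742$ ($L = - (\left(-13176 - 4774\right) + 2 \cdot 104) = - (-17950 + 208) = \left(-1\right) \left(-17742\right) = 17742$)
$L - 25346 = 17742 - 25346 = -7604$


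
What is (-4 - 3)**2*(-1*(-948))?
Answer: 46452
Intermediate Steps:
(-4 - 3)**2*(-1*(-948)) = (-7)**2*948 = 49*948 = 46452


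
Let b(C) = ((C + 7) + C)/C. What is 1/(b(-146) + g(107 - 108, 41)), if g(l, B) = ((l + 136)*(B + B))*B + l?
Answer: 146/66265159 ≈ 2.2033e-6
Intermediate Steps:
g(l, B) = l + 2*B**2*(136 + l) (g(l, B) = ((136 + l)*(2*B))*B + l = (2*B*(136 + l))*B + l = 2*B**2*(136 + l) + l = l + 2*B**2*(136 + l))
b(C) = (7 + 2*C)/C (b(C) = ((7 + C) + C)/C = (7 + 2*C)/C)
1/(b(-146) + g(107 - 108, 41)) = 1/((2 + 7/(-146)) + ((107 - 108) + 272*41**2 + 2*(107 - 108)*41**2)) = 1/((2 + 7*(-1/146)) + (-1 + 272*1681 + 2*(-1)*1681)) = 1/((2 - 7/146) + (-1 + 457232 - 3362)) = 1/(285/146 + 453869) = 1/(66265159/146) = 146/66265159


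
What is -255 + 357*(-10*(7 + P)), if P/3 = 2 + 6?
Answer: -110925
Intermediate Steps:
P = 24 (P = 3*(2 + 6) = 3*8 = 24)
-255 + 357*(-10*(7 + P)) = -255 + 357*(-10*(7 + 24)) = -255 + 357*(-10*31) = -255 + 357*(-310) = -255 - 110670 = -110925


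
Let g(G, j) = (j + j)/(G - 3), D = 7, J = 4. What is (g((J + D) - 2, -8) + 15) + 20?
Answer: 97/3 ≈ 32.333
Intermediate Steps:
g(G, j) = 2*j/(-3 + G) (g(G, j) = (2*j)/(-3 + G) = 2*j/(-3 + G))
(g((J + D) - 2, -8) + 15) + 20 = (2*(-8)/(-3 + ((4 + 7) - 2)) + 15) + 20 = (2*(-8)/(-3 + (11 - 2)) + 15) + 20 = (2*(-8)/(-3 + 9) + 15) + 20 = (2*(-8)/6 + 15) + 20 = (2*(-8)*(1/6) + 15) + 20 = (-8/3 + 15) + 20 = 37/3 + 20 = 97/3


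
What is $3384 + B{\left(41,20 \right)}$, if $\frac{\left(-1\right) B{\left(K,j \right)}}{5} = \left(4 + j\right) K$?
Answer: $-1536$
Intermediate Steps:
$B{\left(K,j \right)} = - 5 K \left(4 + j\right)$ ($B{\left(K,j \right)} = - 5 \left(4 + j\right) K = - 5 K \left(4 + j\right)$)
$3384 + B{\left(41,20 \right)} = 3384 - 205 \left(4 + 20\right) = 3384 - 205 \cdot 24 = 3384 - 4920 = -1536$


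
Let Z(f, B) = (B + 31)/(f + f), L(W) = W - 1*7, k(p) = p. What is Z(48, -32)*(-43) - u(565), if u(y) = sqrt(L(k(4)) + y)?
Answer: 43/96 - sqrt(562) ≈ -23.259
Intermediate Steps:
L(W) = -7 + W (L(W) = W - 7 = -7 + W)
u(y) = sqrt(-3 + y) (u(y) = sqrt((-7 + 4) + y) = sqrt(-3 + y))
Z(f, B) = (31 + B)/(2*f) (Z(f, B) = (31 + B)/((2*f)) = (31 + B)*(1/(2*f)) = (31 + B)/(2*f))
Z(48, -32)*(-43) - u(565) = ((1/2)*(31 - 32)/48)*(-43) - sqrt(-3 + 565) = ((1/2)*(1/48)*(-1))*(-43) - sqrt(562) = -1/96*(-43) - sqrt(562) = 43/96 - sqrt(562)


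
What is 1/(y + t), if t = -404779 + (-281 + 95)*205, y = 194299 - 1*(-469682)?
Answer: 1/221072 ≈ 4.5234e-6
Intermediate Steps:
y = 663981 (y = 194299 + 469682 = 663981)
t = -442909 (t = -404779 - 186*205 = -404779 - 38130 = -442909)
1/(y + t) = 1/(663981 - 442909) = 1/221072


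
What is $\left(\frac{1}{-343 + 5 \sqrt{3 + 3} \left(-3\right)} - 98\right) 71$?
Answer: $- \frac{809232795}{116299} + \frac{1065 \sqrt{6}}{116299} \approx -6958.2$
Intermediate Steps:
$\left(\frac{1}{-343 + 5 \sqrt{3 + 3} \left(-3\right)} - 98\right) 71 = \left(\frac{1}{-343 + 5 \sqrt{6} \left(-3\right)} - 98\right) 71 = \left(\frac{1}{-343 - 15 \sqrt{6}} - 98\right) 71 = \left(-98 + \frac{1}{-343 - 15 \sqrt{6}}\right) 71 = -6958 + \frac{71}{-343 - 15 \sqrt{6}}$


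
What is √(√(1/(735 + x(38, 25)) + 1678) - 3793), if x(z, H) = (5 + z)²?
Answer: √(-1582879588 + 323*√2801025638)/646 ≈ 61.254*I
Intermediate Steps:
√(√(1/(735 + x(38, 25)) + 1678) - 3793) = √(√(1/(735 + (5 + 38)²) + 1678) - 3793) = √(√(1/(735 + 43²) + 1678) - 3793) = √(√(1/(735 + 1849) + 1678) - 3793) = √(√(1/2584 + 1678) - 3793) = √(√(4335953/2584) - 3793) = √(√2801025638/1292 - 3793) = √(-3793 + √2801025638/1292)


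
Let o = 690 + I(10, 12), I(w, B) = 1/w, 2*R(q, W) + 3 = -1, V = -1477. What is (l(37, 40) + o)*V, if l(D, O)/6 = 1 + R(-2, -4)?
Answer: -10104157/10 ≈ -1.0104e+6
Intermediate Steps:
R(q, W) = -2 (R(q, W) = -3/2 + (½)*(-1) = -3/2 - ½ = -2)
o = 6901/10 (o = 690 + 1/10 = 690 + ⅒ = 6901/10 ≈ 690.10)
l(D, O) = -6 (l(D, O) = 6*(1 - 2) = 6*(-1) = -6)
(l(37, 40) + o)*V = (-6 + 6901/10)*(-1477) = (6841/10)*(-1477) = -10104157/10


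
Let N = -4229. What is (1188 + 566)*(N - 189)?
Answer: -7749172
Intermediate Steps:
(1188 + 566)*(N - 189) = (1188 + 566)*(-4229 - 189) = 1754*(-4418) = -7749172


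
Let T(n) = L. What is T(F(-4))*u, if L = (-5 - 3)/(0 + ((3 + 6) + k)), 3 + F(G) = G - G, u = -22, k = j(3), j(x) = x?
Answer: 44/3 ≈ 14.667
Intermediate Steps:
k = 3
F(G) = -3 (F(G) = -3 + (G - G) = -3 + 0 = -3)
L = -2/3 (L = (-5 - 3)/(0 + ((3 + 6) + 3)) = -8/(0 + (9 + 3)) = -8/(0 + 12) = -8/12 = -8*1/12 = -2/3 ≈ -0.66667)
T(n) = -2/3
T(F(-4))*u = -2/3*(-22) = 44/3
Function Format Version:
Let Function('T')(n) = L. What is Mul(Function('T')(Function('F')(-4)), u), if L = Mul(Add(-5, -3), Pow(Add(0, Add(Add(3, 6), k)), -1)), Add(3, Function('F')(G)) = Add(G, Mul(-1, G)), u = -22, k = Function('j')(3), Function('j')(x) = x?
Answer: Rational(44, 3) ≈ 14.667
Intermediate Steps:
k = 3
Function('F')(G) = -3 (Function('F')(G) = Add(-3, Add(G, Mul(-1, G))) = Add(-3, 0) = -3)
L = Rational(-2, 3) (L = Mul(Add(-5, -3), Pow(Add(0, Add(Add(3, 6), 3)), -1)) = Mul(-8, Pow(Add(0, Add(9, 3)), -1)) = Mul(-8, Pow(Add(0, 12), -1)) = Mul(-8, Pow(12, -1)) = Mul(-8, Rational(1, 12)) = Rational(-2, 3) ≈ -0.66667)
Function('T')(n) = Rational(-2, 3)
Mul(Function('T')(Function('F')(-4)), u) = Mul(Rational(-2, 3), -22) = Rational(44, 3)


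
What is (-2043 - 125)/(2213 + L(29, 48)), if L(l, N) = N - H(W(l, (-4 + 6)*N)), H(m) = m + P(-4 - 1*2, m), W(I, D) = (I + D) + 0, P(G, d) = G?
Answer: -1084/1071 ≈ -1.0121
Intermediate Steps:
W(I, D) = D + I (W(I, D) = (D + I) + 0 = D + I)
H(m) = -6 + m (H(m) = m + (-4 - 1*2) = m + (-4 - 2) = m - 6 = -6 + m)
L(l, N) = 6 - N - l (L(l, N) = N - (-6 + ((-4 + 6)*N + l)) = N - (-6 + (2*N + l)) = N - (-6 + (l + 2*N)) = N - (-6 + l + 2*N) = N + (6 - l - 2*N) = 6 - N - l)
(-2043 - 125)/(2213 + L(29, 48)) = (-2043 - 125)/(2213 + (6 - 1*48 - 1*29)) = -2168/(2213 + (6 - 48 - 29)) = -2168/(2213 - 71) = -2168/2142 = -2168*1/2142 = -1084/1071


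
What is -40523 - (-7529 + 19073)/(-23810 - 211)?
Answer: -324463813/8007 ≈ -40523.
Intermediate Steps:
-40523 - (-7529 + 19073)/(-23810 - 211) = -40523 - 11544/(-24021) = -40523 - 11544*(-1)/24021 = -40523 - 1*(-3848/8007) = -40523 + 3848/8007 = -324463813/8007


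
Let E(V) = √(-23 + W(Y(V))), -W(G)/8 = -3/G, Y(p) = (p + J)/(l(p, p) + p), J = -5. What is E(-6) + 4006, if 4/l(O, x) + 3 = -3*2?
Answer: 4006 + I*√9735/33 ≈ 4006.0 + 2.9899*I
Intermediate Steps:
l(O, x) = -4/9 (l(O, x) = 4/(-3 - 3*2) = 4/(-3 - 6) = 4/(-9) = 4*(-⅑) = -4/9)
Y(p) = (-5 + p)/(-4/9 + p) (Y(p) = (p - 5)/(-4/9 + p) = (-5 + p)/(-4/9 + p))
W(G) = 24/G (W(G) = -(-24)/G = 24/G)
E(V) = √(-23 + 8*(-4 + 9*V)/(3*(-5 + V))) (E(V) = √(-23 + 24/((9*(-5 + V)/(-4 + 9*V)))) = √(-23 + 24*((-4 + 9*V)/(9*(-5 + V)))) = √(-23 + 8*(-4 + 9*V)/(3*(-5 + V))))
E(-6) + 4006 = √3*√((313 + 3*(-6))/(-5 - 6))/3 + 4006 = √3*√((313 - 18)/(-11))/3 + 4006 = √3*√(-1/11*295)/3 + 4006 = √3*√(-295/11)/3 + 4006 = √3*(I*√3245/11)/3 + 4006 = I*√9735/33 + 4006 = 4006 + I*√9735/33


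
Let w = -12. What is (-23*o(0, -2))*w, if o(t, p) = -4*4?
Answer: -4416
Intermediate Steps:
o(t, p) = -16
(-23*o(0, -2))*w = -23*(-16)*(-12) = 368*(-12) = -4416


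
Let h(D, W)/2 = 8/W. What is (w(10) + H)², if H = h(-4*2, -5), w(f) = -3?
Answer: 961/25 ≈ 38.440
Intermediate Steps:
h(D, W) = 16/W (h(D, W) = 2*(8/W) = 16/W)
H = -16/5 (H = 16/(-5) = 16*(-⅕) = -16/5 ≈ -3.2000)
(w(10) + H)² = (-3 - 16/5)² = (-31/5)² = 961/25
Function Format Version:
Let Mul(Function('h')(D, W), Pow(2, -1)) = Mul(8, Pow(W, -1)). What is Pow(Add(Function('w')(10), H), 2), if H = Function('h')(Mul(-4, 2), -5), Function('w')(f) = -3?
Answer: Rational(961, 25) ≈ 38.440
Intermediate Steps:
Function('h')(D, W) = Mul(16, Pow(W, -1)) (Function('h')(D, W) = Mul(2, Mul(8, Pow(W, -1))) = Mul(16, Pow(W, -1)))
H = Rational(-16, 5) (H = Mul(16, Pow(-5, -1)) = Mul(16, Rational(-1, 5)) = Rational(-16, 5) ≈ -3.2000)
Pow(Add(Function('w')(10), H), 2) = Pow(Add(-3, Rational(-16, 5)), 2) = Pow(Rational(-31, 5), 2) = Rational(961, 25)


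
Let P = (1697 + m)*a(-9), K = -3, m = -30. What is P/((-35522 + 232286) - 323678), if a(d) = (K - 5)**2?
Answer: -53344/63457 ≈ -0.84063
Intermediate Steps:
a(d) = 64 (a(d) = (-3 - 5)**2 = (-8)**2 = 64)
P = 106688 (P = (1697 - 30)*64 = 1667*64 = 106688)
P/((-35522 + 232286) - 323678) = 106688/((-35522 + 232286) - 323678) = 106688/(196764 - 323678) = 106688/(-126914) = 106688*(-1/126914) = -53344/63457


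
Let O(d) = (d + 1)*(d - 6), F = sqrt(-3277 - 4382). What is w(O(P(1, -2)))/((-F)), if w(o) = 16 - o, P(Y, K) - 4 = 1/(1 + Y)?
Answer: 97*I*sqrt(851)/10212 ≈ 0.27709*I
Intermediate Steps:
P(Y, K) = 4 + 1/(1 + Y)
F = 3*I*sqrt(851) (F = sqrt(-7659) = 3*I*sqrt(851) ≈ 87.516*I)
O(d) = (1 + d)*(-6 + d)
w(O(P(1, -2)))/((-F)) = (16 - (-6 + ((5 + 4*1)/(1 + 1))**2 - 5*(5 + 4*1)/(1 + 1)))/((-3*I*sqrt(851))) = (16 - (-6 + ((5 + 4)/2)**2 - 5*(5 + 4)/2))/((-3*I*sqrt(851))) = (16 - (-6 + ((1/2)*9)**2 - 5*9/2))*(I*sqrt(851)/2553) = (16 - (-6 + (9/2)**2 - 5*9/2))*(I*sqrt(851)/2553) = (16 - (-6 + 81/4 - 45/2))*(I*sqrt(851)/2553) = (16 - 1*(-33/4))*(I*sqrt(851)/2553) = (16 + 33/4)*(I*sqrt(851)/2553) = 97*(I*sqrt(851)/2553)/4 = 97*I*sqrt(851)/10212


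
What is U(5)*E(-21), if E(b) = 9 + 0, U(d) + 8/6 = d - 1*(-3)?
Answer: 60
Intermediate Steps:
U(d) = 5/3 + d (U(d) = -4/3 + (d - 1*(-3)) = -4/3 + (d + 3) = -4/3 + (3 + d) = 5/3 + d)
E(b) = 9
U(5)*E(-21) = (5/3 + 5)*9 = (20/3)*9 = 60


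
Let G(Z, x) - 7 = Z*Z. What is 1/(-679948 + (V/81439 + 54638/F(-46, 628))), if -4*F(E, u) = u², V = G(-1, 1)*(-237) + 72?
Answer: -4014779822/2729843825160849 ≈ -1.4707e-6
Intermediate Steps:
G(Z, x) = 7 + Z² (G(Z, x) = 7 + Z*Z = 7 + Z²)
V = -1824 (V = (7 + (-1)²)*(-237) + 72 = (7 + 1)*(-237) + 72 = 8*(-237) + 72 = -1896 + 72 = -1824)
F(E, u) = -u²/4
1/(-679948 + (V/81439 + 54638/F(-46, 628))) = 1/(-679948 + (-1824/81439 + 54638/((-¼*628²)))) = 1/(-679948 + (-1824*1/81439 + 54638/((-¼*394384)))) = 1/(-679948 + (-1824/81439 + 54638/(-98596))) = 1/(-679948 + (-1824/81439 + 54638*(-1/98596))) = 1/(-679948 + (-1824/81439 - 27319/49298)) = 1/(-679948 - 2314751593/4014779822) = 1/(-2729843825160849/4014779822) = -4014779822/2729843825160849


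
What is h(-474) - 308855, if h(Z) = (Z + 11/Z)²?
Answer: -18908058011/224676 ≈ -84157.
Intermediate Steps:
h(-474) - 308855 = (11 + (-474)²)²/(-474)² - 308855 = (11 + 224676)²/224676 - 308855 = (1/224676)*224687² - 308855 = (1/224676)*50484247969 - 308855 = 50484247969/224676 - 308855 = -18908058011/224676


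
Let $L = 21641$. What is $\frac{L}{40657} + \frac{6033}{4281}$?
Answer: $\frac{112642934}{58017539} \approx 1.9415$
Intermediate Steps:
$\frac{L}{40657} + \frac{6033}{4281} = \frac{21641}{40657} + \frac{6033}{4281} = 21641 \cdot \frac{1}{40657} + 6033 \cdot \frac{1}{4281} = \frac{21641}{40657} + \frac{2011}{1427} = \frac{112642934}{58017539}$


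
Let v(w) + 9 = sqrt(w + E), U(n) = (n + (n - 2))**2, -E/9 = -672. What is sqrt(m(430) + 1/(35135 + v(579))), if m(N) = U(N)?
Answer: sqrt(25858496665 + 34599708*sqrt(3))/sqrt(35126 + 47*sqrt(3)) ≈ 858.00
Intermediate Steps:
E = 6048 (E = -9*(-672) = 6048)
U(n) = (-2 + 2*n)**2 (U(n) = (n + (-2 + n))**2 = (-2 + 2*n)**2)
v(w) = -9 + sqrt(6048 + w) (v(w) = -9 + sqrt(w + 6048) = -9 + sqrt(6048 + w))
m(N) = 4*(-1 + N)**2
sqrt(m(430) + 1/(35135 + v(579))) = sqrt(4*(-1 + 430)**2 + 1/(35135 + (-9 + sqrt(6048 + 579)))) = sqrt(4*429**2 + 1/(35135 + (-9 + sqrt(6627)))) = sqrt(4*184041 + 1/(35135 + (-9 + 47*sqrt(3)))) = sqrt(736164 + 1/(35126 + 47*sqrt(3)))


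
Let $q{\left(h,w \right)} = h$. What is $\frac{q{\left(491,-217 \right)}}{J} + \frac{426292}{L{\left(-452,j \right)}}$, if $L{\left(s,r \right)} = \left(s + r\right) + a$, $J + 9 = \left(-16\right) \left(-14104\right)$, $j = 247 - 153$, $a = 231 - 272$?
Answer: $- \frac{96194725351}{90036345} \approx -1068.4$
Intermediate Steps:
$a = -41$ ($a = 231 - 272 = -41$)
$j = 94$ ($j = 247 - 153 = 94$)
$J = 225655$ ($J = -9 - -225664 = -9 + 225664 = 225655$)
$L{\left(s,r \right)} = -41 + r + s$ ($L{\left(s,r \right)} = \left(s + r\right) - 41 = \left(r + s\right) - 41 = -41 + r + s$)
$\frac{q{\left(491,-217 \right)}}{J} + \frac{426292}{L{\left(-452,j \right)}} = \frac{491}{225655} + \frac{426292}{-41 + 94 - 452} = 491 \cdot \frac{1}{225655} + \frac{426292}{-399} = \frac{491}{225655} + 426292 \left(- \frac{1}{399}\right) = \frac{491}{225655} - \frac{426292}{399} = - \frac{96194725351}{90036345}$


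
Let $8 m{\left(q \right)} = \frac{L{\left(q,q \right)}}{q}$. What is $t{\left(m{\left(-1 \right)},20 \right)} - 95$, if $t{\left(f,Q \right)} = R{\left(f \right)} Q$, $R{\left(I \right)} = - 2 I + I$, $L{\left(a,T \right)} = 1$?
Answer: $- \frac{185}{2} \approx -92.5$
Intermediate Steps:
$R{\left(I \right)} = - I$
$m{\left(q \right)} = \frac{1}{8 q}$ ($m{\left(q \right)} = \frac{1 \frac{1}{q}}{8} = \frac{1}{8 q}$)
$t{\left(f,Q \right)} = - Q f$ ($t{\left(f,Q \right)} = - f Q = - Q f$)
$t{\left(m{\left(-1 \right)},20 \right)} - 95 = \left(-1\right) 20 \frac{1}{8 \left(-1\right)} - 95 = \left(-1\right) 20 \cdot \frac{1}{8} \left(-1\right) - 95 = \left(-1\right) 20 \left(- \frac{1}{8}\right) - 95 = \frac{5}{2} - 95 = - \frac{185}{2}$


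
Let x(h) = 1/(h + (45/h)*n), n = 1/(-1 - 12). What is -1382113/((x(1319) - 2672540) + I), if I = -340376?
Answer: 31259039639824/68142663191621 ≈ 0.45873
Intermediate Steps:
n = -1/13 (n = 1/(-13) = -1/13 ≈ -0.076923)
x(h) = 1/(h - 45/(13*h)) (x(h) = 1/(h + (45/h)*(-1/13)) = 1/(h - 45/(13*h)))
-1382113/((x(1319) - 2672540) + I) = -1382113/((13*1319/(-45 + 13*1319²) - 2672540) - 340376) = -1382113/((13*1319/(-45 + 13*1739761) - 2672540) - 340376) = -1382113/((13*1319/(-45 + 22616893) - 2672540) - 340376) = -1382113/((13*1319/22616848 - 2672540) - 340376) = -1382113/((13*1319*(1/22616848) - 2672540) - 340376) = -1382113/((17147/22616848 - 2672540) - 340376) = -1382113/(-60444430936773/22616848 - 340376) = -1382113/(-68142663191621/22616848) = -1382113*(-22616848/68142663191621) = 31259039639824/68142663191621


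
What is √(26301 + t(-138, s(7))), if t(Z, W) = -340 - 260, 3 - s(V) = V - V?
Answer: √25701 ≈ 160.32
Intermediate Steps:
s(V) = 3 (s(V) = 3 - (V - V) = 3 - 1*0 = 3 + 0 = 3)
t(Z, W) = -600
√(26301 + t(-138, s(7))) = √(26301 - 600) = √25701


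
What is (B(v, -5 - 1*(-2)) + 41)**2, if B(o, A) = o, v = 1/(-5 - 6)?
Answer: 202500/121 ≈ 1673.6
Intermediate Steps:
v = -1/11 (v = 1/(-11) = -1/11 ≈ -0.090909)
(B(v, -5 - 1*(-2)) + 41)**2 = (-1/11 + 41)**2 = (450/11)**2 = 202500/121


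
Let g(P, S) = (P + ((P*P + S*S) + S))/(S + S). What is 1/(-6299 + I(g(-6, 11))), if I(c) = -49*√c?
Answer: -69289/436256930 + 441*√11/436256930 ≈ -0.00015547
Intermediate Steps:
g(P, S) = (P + S + P² + S²)/(2*S) (g(P, S) = (P + ((P² + S²) + S))/((2*S)) = (P + (S + P² + S²))*(1/(2*S)) = (P + S + P² + S²)*(1/(2*S)) = (P + S + P² + S²)/(2*S))
1/(-6299 + I(g(-6, 11))) = 1/(-6299 - 49*√22*√(-6 + (-6)² + 11*(1 + 11))/22) = 1/(-6299 - 49*√22*√(-6 + 36 + 11*12)/22) = 1/(-6299 - 49*√22*√(-6 + 36 + 132)/22) = 1/(-6299 - 49*9*√11/11) = 1/(-6299 - 441*√11/11)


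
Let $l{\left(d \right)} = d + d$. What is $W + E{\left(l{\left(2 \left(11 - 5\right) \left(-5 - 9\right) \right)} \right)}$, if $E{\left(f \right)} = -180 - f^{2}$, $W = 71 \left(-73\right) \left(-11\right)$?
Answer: $-56063$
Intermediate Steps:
$W = 57013$ ($W = \left(-5183\right) \left(-11\right) = 57013$)
$l{\left(d \right)} = 2 d$
$W + E{\left(l{\left(2 \left(11 - 5\right) \left(-5 - 9\right) \right)} \right)} = 57013 - \left(180 + \left(2 \cdot 2 \left(11 - 5\right) \left(-5 - 9\right)\right)^{2}\right) = 57013 - \left(180 + \left(2 \cdot 2 \cdot 6 \left(-14\right)\right)^{2}\right) = 57013 - \left(180 + \left(2 \cdot 2 \left(-84\right)\right)^{2}\right) = 57013 - \left(180 + \left(2 \left(-168\right)\right)^{2}\right) = 57013 - 113076 = -56063$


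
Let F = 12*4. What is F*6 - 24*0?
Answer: 288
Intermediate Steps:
F = 48
F*6 - 24*0 = 48*6 - 24*0 = 288 + 0 = 288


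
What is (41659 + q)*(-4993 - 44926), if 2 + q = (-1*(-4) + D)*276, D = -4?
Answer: -2079475783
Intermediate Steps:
q = -2 (q = -2 + (-1*(-4) - 4)*276 = -2 + (4 - 4)*276 = -2 + 0*276 = -2 + 0 = -2)
(41659 + q)*(-4993 - 44926) = (41659 - 2)*(-4993 - 44926) = 41657*(-49919) = -2079475783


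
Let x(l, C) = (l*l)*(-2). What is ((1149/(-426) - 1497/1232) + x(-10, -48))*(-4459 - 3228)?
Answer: 137110059505/87472 ≈ 1.5675e+6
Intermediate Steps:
x(l, C) = -2*l² (x(l, C) = l²*(-2) = -2*l²)
((1149/(-426) - 1497/1232) + x(-10, -48))*(-4459 - 3228) = ((1149/(-426) - 1497/1232) - 2*(-10)²)*(-4459 - 3228) = ((1149*(-1/426) - 1497*1/1232) - 2*100)*(-7687) = ((-383/142 - 1497/1232) - 200)*(-7687) = (-342215/87472 - 200)*(-7687) = -17836615/87472*(-7687) = 137110059505/87472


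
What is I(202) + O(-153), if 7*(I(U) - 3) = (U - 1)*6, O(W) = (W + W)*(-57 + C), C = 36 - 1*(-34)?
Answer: -26619/7 ≈ -3802.7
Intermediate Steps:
C = 70 (C = 36 + 34 = 70)
O(W) = 26*W (O(W) = (W + W)*(-57 + 70) = (2*W)*13 = 26*W)
I(U) = 15/7 + 6*U/7 (I(U) = 3 + ((U - 1)*6)/7 = 3 + ((-1 + U)*6)/7 = 3 + (-6 + 6*U)/7 = 3 + (-6/7 + 6*U/7) = 15/7 + 6*U/7)
I(202) + O(-153) = (15/7 + (6/7)*202) + 26*(-153) = (15/7 + 1212/7) - 3978 = 1227/7 - 3978 = -26619/7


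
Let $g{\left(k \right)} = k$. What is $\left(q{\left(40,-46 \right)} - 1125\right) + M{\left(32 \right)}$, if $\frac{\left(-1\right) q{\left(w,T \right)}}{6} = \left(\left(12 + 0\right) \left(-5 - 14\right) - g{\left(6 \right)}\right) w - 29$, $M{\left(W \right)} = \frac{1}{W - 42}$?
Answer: $\frac{552089}{10} \approx 55209.0$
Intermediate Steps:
$M{\left(W \right)} = \frac{1}{-42 + W}$
$q{\left(w,T \right)} = 174 + 1404 w$ ($q{\left(w,T \right)} = - 6 \left(\left(\left(12 + 0\right) \left(-5 - 14\right) - 6\right) w - 29\right) = - 6 \left(\left(12 \left(-19\right) - 6\right) w - 29\right) = - 6 \left(\left(-228 - 6\right) w - 29\right) = - 6 \left(- 234 w - 29\right) = - 6 \left(-29 - 234 w\right) = 174 + 1404 w$)
$\left(q{\left(40,-46 \right)} - 1125\right) + M{\left(32 \right)} = \left(\left(174 + 1404 \cdot 40\right) - 1125\right) + \frac{1}{-42 + 32} = \left(\left(174 + 56160\right) - 1125\right) + \frac{1}{-10} = \left(56334 - 1125\right) - \frac{1}{10} = 55209 - \frac{1}{10} = \frac{552089}{10}$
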